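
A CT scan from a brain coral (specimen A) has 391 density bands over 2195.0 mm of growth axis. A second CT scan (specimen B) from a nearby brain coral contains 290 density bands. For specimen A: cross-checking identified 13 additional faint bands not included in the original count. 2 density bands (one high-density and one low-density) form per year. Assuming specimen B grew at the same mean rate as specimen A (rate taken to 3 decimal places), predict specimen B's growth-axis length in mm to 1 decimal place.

1575.6 mm

Specimen A: adjusted count: 391 + 13 = 404 density bands.
Specimen A: with 2 density bands per year, 404 / 2 = 202 years.
A: Mean rate = 2195.0 mm / 202 years ≈ 10.866 mm/year.
Specimen B: with 2 density bands per year, 290 / 2 = 145 years. Length of B = 10.866 × 145 = 1575.6 mm.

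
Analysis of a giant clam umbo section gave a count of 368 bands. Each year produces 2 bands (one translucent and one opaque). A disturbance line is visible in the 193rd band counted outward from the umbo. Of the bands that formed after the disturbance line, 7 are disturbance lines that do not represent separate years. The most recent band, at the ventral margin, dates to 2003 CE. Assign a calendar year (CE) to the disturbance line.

Between band 193 and the ventral margin there are 368 − 193 = 175 bands.
175 − 7 false = 168 true bands after the disturbance line.
With 2 bands per year, 168 / 2 = 84 years.
The band at the ventral margin is 2003 CE, so the disturbance line dates to 2003 − 84 = 1919 CE.

1919 CE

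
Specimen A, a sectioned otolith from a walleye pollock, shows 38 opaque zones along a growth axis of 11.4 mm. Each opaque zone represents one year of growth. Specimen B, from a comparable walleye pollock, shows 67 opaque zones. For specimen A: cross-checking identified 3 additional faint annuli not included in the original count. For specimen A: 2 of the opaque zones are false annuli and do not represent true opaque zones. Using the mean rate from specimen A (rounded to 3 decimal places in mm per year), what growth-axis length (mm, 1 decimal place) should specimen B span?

Specimen A: after corrections the count is 38 − 2 + 3 = 39 opaque zones.
A: Mean rate = 11.4 mm / 39 years ≈ 0.292 mm/year.
For B, 0.292 mm/year × 67 years = 19.6 mm.

19.6 mm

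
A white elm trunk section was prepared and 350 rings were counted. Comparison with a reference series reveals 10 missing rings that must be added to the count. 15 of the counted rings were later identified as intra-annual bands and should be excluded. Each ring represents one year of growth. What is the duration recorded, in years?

True ring count = 350 − 15 + 10 = 345.
One ring per year makes the duration 345 years.

345 yr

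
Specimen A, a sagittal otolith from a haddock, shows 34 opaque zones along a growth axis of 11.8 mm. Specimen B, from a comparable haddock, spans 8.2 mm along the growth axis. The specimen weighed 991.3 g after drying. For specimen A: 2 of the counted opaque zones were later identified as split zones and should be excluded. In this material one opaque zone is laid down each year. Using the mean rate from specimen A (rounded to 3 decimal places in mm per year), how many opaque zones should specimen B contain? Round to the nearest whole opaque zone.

Specimen A: true opaque zone count = 34 − 2 = 32.
A: Mean rate = 11.8 mm / 32 years ≈ 0.369 mm/year.
Specimen B: 8.2 mm / 0.369 mm per year = 22.22 years ≈ 22 opaque zones.

22 opaque zones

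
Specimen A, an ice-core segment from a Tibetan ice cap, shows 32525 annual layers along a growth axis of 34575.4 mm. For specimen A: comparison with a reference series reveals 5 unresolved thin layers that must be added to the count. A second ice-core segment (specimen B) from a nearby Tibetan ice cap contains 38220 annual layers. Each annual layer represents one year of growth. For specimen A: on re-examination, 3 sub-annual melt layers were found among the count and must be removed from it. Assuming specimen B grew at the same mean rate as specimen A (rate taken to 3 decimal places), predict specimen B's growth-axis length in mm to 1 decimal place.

40627.9 mm

Specimen A: true annual layer count = 32525 − 3 + 5 = 32527.
A: Mean rate = 34575.4 mm / 32527 years ≈ 1.063 mm per year.
B's length ≈ 1.063 × 38220 = 40627.9 mm.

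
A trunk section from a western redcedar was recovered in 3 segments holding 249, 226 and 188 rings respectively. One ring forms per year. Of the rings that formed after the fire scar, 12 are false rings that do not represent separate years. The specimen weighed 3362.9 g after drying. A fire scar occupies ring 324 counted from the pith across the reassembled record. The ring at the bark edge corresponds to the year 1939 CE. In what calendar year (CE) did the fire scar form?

Total rings = 249 + 226 + 188 = 663.
The fire scar sits at ring 324 from the pith, so 663 − 324 = 339 rings formed after it.
Excluding 12 false rings: 339 − 12 = 327.
1939 − 327 = 1612 CE.

1612 CE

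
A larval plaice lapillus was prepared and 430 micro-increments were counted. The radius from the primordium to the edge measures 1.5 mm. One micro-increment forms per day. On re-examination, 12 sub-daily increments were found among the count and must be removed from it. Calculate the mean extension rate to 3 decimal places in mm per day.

0.004 mm per day

True micro-increment count = 430 − 12 = 418.
1.5 mm over 418 days gives 1.5 / 418 ≈ 0.004 mm per day.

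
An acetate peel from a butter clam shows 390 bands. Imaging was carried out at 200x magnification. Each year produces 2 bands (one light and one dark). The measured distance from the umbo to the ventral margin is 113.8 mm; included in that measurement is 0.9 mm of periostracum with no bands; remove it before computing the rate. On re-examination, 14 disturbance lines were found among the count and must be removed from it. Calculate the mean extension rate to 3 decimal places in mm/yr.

0.601 mm/yr

Adjusted count: 390 − 14 = 376 bands.
With 2 bands per year, 376 / 2 = 188 years.
Removing the 0.9 mm offcut leaves 113.8 − 0.9 = 112.9 mm.
Extension rate ≈ 112.9 / 188 = 0.601 mm/yr.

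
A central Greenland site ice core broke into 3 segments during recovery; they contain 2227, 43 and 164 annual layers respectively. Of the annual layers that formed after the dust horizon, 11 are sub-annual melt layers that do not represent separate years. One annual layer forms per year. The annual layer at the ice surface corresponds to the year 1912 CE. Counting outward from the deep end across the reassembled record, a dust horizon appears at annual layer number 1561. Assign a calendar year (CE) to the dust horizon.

1050 CE

Total annual layers = 2227 + 43 + 164 = 2434.
Between annual layer 1561 and the ice surface there are 2434 − 1561 = 873 annual layers.
Removing the 11 false annual layers leaves 873 − 11 = 862 true annual layers beyond the dust horizon.
1912 − 862 = 1050 CE.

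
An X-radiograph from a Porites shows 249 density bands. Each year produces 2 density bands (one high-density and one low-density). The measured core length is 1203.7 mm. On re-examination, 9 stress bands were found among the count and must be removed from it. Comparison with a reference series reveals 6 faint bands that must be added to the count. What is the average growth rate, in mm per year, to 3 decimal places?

After corrections the count is 249 − 9 + 6 = 246 density bands.
Dividing by 2 density bands per year: 246 / 2 = 123 years.
Mean rate = 1203.7 mm / 123 years ≈ 9.786 mm per year.

9.786 mm per year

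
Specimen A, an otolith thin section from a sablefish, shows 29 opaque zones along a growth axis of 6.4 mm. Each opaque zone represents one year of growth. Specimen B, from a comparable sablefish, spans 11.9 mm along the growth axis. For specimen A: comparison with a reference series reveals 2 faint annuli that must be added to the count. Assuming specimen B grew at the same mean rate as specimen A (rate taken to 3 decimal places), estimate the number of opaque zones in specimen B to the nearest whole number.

58 opaque zones

Specimen A: true opaque zone count = 29 + 2 = 31.
A: 6.4 mm over 31 years gives 6.4 / 31 ≈ 0.206 mm/yr.
Specimen B: 11.9 mm / 0.206 mm per year = 57.77 years ≈ 58 opaque zones.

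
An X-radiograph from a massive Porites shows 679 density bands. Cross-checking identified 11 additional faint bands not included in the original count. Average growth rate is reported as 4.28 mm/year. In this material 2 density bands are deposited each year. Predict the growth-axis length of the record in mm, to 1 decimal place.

Correcting the raw count gives 679 + 11 = 690 true density bands.
690 density bands at 2 per year is 690 / 2 = 345 years.
Predicted length = 4.28 mm/year × 345 years = 1476.6 mm.

1476.6 mm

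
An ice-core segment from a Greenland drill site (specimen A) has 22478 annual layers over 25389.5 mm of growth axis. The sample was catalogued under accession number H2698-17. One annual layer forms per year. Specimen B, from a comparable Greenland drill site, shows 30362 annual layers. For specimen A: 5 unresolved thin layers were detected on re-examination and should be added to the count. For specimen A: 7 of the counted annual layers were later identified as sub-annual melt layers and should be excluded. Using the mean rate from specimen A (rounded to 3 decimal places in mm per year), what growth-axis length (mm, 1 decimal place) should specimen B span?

Specimen A: adjusted count: 22478 − 7 + 5 = 22476 annual layers.
A: Mean rate = 25389.5 mm / 22476 years ≈ 1.130 mm per year.
Length of B = 1.130 × 30362 = 34309.1 mm.

34309.1 mm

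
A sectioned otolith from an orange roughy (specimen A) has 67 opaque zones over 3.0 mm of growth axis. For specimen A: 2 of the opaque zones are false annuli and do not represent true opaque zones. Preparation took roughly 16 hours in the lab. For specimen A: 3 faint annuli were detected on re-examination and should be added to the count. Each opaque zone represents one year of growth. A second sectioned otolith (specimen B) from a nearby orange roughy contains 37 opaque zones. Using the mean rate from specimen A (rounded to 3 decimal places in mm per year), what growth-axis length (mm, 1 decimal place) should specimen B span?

Specimen A: after corrections the count is 67 − 2 + 3 = 68 opaque zones.
A: Extension rate ≈ 3.0 / 68 = 0.044 mm per year.
Length of B = 0.044 × 37 = 1.6 mm.

1.6 mm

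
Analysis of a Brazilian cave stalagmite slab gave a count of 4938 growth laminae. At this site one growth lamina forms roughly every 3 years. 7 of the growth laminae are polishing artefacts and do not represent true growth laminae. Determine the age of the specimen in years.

14793 years

After corrections the count is 4938 − 7 = 4931 growth laminae.
4931 growth laminae at 3 years each span 4931 × 3 = 14793 years.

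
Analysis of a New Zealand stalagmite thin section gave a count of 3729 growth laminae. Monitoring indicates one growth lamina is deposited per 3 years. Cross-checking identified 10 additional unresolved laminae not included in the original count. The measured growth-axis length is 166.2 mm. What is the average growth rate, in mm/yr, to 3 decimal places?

0.015 mm/yr

After corrections the count is 3729 + 10 = 3739 growth laminae.
Multiplying by 3 years per growth lamina: 3739 × 3 = 11217 years.
Extension rate ≈ 166.2 / 11217 = 0.015 mm/yr.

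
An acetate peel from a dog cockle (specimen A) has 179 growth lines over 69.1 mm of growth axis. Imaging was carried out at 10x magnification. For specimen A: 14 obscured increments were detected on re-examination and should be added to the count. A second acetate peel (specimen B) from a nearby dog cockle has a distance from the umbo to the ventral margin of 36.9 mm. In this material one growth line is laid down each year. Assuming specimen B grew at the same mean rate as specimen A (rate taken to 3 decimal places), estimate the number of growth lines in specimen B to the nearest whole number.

Specimen A: correcting the raw count gives 179 + 14 = 193 true growth lines.
A: Mean rate = 69.1 mm / 193 years ≈ 0.358 mm/yr.
Specimen B: 36.9 mm / 0.358 mm per year = 103.07 years ≈ 103 growth lines.

103 growth lines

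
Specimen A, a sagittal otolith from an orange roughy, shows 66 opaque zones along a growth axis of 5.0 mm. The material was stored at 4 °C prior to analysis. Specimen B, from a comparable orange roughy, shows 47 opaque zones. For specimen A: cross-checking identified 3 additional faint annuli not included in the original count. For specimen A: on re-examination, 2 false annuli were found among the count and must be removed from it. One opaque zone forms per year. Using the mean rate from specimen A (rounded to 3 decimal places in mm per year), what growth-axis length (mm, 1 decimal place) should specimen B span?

Specimen A: adjusted count: 66 − 2 + 3 = 67 opaque zones.
A: Mean rate = 5.0 mm / 67 years ≈ 0.075 mm/year.
B's length ≈ 0.075 × 47 = 3.5 mm.

3.5 mm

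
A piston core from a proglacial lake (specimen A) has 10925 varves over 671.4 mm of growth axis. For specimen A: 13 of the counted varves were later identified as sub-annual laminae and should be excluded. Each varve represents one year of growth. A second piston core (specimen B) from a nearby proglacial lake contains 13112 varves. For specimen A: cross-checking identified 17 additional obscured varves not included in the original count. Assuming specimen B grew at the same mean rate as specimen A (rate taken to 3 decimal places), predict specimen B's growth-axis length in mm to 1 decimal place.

799.8 mm

Specimen A: correcting the raw count gives 10925 − 13 + 17 = 10929 true varves.
A: 671.4 mm over 10929 years gives 671.4 / 10929 ≈ 0.061 mm/yr.
B's length ≈ 0.061 × 13112 = 799.8 mm.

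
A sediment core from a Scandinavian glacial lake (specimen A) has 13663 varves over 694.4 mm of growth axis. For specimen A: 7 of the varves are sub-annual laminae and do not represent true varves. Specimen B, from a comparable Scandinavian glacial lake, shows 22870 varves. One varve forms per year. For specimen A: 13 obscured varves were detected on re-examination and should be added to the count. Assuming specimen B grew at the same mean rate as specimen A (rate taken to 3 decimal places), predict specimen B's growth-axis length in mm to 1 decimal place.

1166.4 mm

Specimen A: adjusted count: 13663 − 7 + 13 = 13669 varves.
A: 694.4 mm over 13669 years gives 694.4 / 13669 ≈ 0.051 mm/yr.
For B, 0.051 mm/year × 22870 years = 1166.4 mm.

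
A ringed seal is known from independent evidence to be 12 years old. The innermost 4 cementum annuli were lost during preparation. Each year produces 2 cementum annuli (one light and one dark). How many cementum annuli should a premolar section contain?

12 years at 2 cementum annuli per year gives 12 × 2 = 24 cementum annuli.
Subtracting the 4 cementum annuli not captured gives 24 − 4 = 20 cementum annuli in the record.

20 cementum annuli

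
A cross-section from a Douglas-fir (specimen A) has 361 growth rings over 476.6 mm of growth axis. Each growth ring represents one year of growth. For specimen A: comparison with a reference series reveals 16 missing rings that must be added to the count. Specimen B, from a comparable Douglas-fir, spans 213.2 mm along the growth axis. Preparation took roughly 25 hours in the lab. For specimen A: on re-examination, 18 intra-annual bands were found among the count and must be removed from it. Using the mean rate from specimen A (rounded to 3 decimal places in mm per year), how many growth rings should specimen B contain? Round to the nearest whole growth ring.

Specimen A: after corrections the count is 361 − 18 + 16 = 359 growth rings.
A: Mean rate = 476.6 mm / 359 years ≈ 1.328 mm/yr.
For B, 213.2 / 1.328 = 160.54 years ≈ 161 growth rings.

161 growth rings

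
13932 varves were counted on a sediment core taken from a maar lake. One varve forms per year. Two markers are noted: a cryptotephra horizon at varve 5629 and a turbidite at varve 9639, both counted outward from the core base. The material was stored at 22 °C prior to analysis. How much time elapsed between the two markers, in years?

9639 − 5629 = 4010 varves lie between the two events.
At one varve per year, 4010 years elapsed between them.

4010 yr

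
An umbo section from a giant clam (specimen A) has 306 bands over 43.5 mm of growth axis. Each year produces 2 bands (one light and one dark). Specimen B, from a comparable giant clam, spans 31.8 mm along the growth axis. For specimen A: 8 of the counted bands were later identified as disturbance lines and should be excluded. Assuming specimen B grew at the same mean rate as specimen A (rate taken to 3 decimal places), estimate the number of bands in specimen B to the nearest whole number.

Specimen A: true band count = 306 − 8 = 298.
Specimen A: 298 bands at 2 per year is 298 / 2 = 149 years.
A: 43.5 mm over 149 years gives 43.5 / 149 ≈ 0.292 mm/yr.
Specimen B: 31.8 mm / 0.292 mm per year = 108.90 years; at 2 bands per year that is 108.90 × 2 ≈ 218 bands.

218 bands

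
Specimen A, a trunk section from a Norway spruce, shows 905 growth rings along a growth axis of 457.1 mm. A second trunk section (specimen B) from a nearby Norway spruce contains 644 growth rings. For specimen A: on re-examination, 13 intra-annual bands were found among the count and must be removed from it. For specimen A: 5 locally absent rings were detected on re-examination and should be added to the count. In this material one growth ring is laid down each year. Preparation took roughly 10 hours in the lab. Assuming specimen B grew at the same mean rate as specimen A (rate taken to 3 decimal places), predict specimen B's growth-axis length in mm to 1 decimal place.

328.4 mm

Specimen A: adjusted count: 905 − 13 + 5 = 897 growth rings.
A: Mean rate = 457.1 mm / 897 years ≈ 0.510 mm/yr.
B's length ≈ 0.510 × 644 = 328.4 mm.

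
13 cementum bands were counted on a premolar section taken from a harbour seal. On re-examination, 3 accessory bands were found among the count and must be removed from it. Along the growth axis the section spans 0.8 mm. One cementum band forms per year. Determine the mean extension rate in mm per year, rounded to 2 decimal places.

Adjusted count: 13 − 3 = 10 cementum bands.
Extension rate ≈ 0.8 / 10 = 0.08 mm per year.

0.08 mm per year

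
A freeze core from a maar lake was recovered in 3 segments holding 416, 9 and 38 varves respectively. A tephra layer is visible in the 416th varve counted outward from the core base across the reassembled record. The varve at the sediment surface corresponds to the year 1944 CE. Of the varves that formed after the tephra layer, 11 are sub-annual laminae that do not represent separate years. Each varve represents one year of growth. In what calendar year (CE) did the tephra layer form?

Total varves = 416 + 9 + 38 = 463.
Between varve 416 and the sediment surface there are 463 − 416 = 47 varves.
Excluding 11 false varves: 47 − 11 = 36.
Counting back 36 years from 1944 CE places the tephra layer in 1944 − 36 = 1908 CE.

1908 CE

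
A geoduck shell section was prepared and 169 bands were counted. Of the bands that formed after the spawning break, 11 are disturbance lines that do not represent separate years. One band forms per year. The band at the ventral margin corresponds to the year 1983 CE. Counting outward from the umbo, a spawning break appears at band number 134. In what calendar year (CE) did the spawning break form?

169 − 134 = 35 bands lie beyond the spawning break toward the ventral margin.
Removing the 11 false bands leaves 35 − 11 = 24 true bands beyond the spawning break.
Counting back 24 years from 1983 CE places the spawning break in 1983 − 24 = 1959 CE.

1959 CE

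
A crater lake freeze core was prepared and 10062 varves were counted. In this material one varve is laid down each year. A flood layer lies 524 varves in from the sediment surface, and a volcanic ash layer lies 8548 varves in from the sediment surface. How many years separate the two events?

8024 yr

Separation: 8548 − 524 = 8024 varves.
That is 8024 years at one varve per year.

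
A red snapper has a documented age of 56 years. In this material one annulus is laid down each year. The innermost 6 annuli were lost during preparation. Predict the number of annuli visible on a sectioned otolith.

50 annuli

Expected annuli over 56 years: 56.
Less the 6 uncaptured annuli: 56 − 6 = 50.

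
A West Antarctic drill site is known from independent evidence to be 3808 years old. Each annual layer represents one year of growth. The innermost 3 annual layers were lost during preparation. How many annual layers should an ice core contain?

Expected annual layers over 3808 years: 3808.
Less the 3 uncaptured annual layers: 3808 − 3 = 3805.

3805 annual layers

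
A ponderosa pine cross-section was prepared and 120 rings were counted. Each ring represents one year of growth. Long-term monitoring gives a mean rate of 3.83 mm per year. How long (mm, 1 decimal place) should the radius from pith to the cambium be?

459.6 mm

The record spans 120 years at 3.83 mm per year.
Length ≈ 3.83 × 120 = 459.6 mm.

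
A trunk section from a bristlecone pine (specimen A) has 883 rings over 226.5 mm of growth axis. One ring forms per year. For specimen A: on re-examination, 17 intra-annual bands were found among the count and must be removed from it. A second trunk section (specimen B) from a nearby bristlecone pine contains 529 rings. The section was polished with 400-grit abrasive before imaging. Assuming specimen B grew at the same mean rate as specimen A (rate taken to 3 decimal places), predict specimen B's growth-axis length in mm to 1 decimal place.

138.6 mm

Specimen A: true ring count = 883 − 17 = 866.
A: Extension rate ≈ 226.5 / 866 = 0.262 mm per year.
For B, 0.262 mm/year × 529 years = 138.6 mm.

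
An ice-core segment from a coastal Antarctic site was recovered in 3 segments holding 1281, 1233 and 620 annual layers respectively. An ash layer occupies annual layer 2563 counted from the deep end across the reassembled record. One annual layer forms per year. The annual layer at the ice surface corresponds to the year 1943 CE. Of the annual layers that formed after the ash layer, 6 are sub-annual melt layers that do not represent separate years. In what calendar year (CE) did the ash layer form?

1378 CE

Total annual layers = 1281 + 1233 + 620 = 3134.
3134 − 2563 = 571 annual layers lie beyond the ash layer toward the ice surface.
571 − 6 false = 565 true annual layers after the ash layer.
The annual layer at the ice surface is 1943 CE, so the ash layer dates to 1943 − 565 = 1378 CE.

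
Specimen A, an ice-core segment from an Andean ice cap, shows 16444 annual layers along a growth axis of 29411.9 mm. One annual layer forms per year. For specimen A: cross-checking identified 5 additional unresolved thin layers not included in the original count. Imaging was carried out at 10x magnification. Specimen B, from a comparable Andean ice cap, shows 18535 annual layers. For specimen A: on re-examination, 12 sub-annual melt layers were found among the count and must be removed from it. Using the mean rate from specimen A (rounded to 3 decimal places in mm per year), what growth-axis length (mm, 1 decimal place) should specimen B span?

33159.1 mm

Specimen A: adjusted count: 16444 − 12 + 5 = 16437 annual layers.
A: Extension rate ≈ 29411.9 / 16437 = 1.789 mm/year.
Length of B = 1.789 × 18535 = 33159.1 mm.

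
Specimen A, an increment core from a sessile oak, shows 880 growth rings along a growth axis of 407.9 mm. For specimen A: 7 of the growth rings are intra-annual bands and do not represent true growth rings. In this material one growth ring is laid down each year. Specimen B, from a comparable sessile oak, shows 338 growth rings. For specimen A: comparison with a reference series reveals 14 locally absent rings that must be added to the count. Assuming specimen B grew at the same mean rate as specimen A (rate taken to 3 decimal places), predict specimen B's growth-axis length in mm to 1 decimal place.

155.5 mm

Specimen A: adjusted count: 880 − 7 + 14 = 887 growth rings.
A: Extension rate ≈ 407.9 / 887 = 0.460 mm/yr.
For B, 0.460 mm/year × 338 years = 155.5 mm.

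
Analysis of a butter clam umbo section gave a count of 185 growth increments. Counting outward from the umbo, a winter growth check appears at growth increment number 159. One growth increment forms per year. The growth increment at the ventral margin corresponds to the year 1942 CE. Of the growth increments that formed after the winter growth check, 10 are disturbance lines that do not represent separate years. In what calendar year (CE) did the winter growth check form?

1926 CE

The winter growth check sits at growth increment 159 from the umbo, so 185 − 159 = 26 growth increments formed after it.
26 − 10 false = 16 true growth increments after the winter growth check.
1942 − 16 = 1926 CE.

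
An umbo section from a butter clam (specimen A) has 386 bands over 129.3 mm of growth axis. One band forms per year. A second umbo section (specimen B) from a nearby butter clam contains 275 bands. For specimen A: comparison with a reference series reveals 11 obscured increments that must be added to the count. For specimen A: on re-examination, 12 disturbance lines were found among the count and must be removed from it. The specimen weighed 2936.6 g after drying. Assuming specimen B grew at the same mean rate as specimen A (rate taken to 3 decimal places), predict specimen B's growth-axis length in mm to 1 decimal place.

Specimen A: after corrections the count is 386 − 12 + 11 = 385 bands.
A: 129.3 mm over 385 years gives 129.3 / 385 ≈ 0.336 mm/yr.
Length of B = 0.336 × 275 = 92.4 mm.

92.4 mm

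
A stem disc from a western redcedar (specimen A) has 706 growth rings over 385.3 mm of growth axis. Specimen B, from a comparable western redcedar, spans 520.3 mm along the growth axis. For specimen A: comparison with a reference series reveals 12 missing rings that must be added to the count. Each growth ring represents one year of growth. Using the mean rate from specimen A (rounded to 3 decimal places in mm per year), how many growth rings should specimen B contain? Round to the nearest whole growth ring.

969 growth rings

Specimen A: true growth ring count = 706 + 12 = 718.
A: Mean rate = 385.3 mm / 718 years ≈ 0.537 mm/year.
B spans 520.3 / 0.537 = 968.90 years ≈ 969 growth rings.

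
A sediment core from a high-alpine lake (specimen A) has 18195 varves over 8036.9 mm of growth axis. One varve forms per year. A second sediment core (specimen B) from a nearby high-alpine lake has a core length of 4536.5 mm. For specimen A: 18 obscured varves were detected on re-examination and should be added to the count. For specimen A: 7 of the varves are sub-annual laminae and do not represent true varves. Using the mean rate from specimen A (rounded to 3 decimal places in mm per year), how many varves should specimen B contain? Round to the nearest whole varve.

10287 varves

Specimen A: adjusted count: 18195 − 7 + 18 = 18206 varves.
A: 8036.9 mm over 18206 years gives 8036.9 / 18206 ≈ 0.441 mm/yr.
Specimen B: 4536.5 mm / 0.441 mm per year = 10286.85 years ≈ 10287 varves.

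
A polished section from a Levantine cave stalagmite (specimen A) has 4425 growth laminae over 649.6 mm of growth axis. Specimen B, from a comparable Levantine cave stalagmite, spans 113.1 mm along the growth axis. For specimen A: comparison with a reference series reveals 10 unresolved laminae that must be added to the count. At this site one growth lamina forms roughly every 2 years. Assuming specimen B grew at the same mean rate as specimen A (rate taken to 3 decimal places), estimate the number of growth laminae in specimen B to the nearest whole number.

775 growth laminae

Specimen A: true growth lamina count = 4425 + 10 = 4435.
Specimen A: 4435 growth laminae at 2 years each span 4435 × 2 = 8870 years.
A: 649.6 mm over 8870 years gives 649.6 / 8870 ≈ 0.073 mm/yr.
For B, 113.1 / 0.073 = 1549.32 years; at 2 years per growth lamina that is 1549.32 / 2 ≈ 775 growth laminae.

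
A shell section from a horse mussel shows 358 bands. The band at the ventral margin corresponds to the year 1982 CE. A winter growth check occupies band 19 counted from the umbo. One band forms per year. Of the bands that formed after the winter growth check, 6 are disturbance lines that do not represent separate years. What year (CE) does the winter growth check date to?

1649 CE

358 − 19 = 339 bands lie beyond the winter growth check toward the ventral margin.
Removing the 6 false bands leaves 339 − 6 = 333 true bands beyond the winter growth check.
The band at the ventral margin is 1982 CE, so the winter growth check dates to 1982 − 333 = 1649 CE.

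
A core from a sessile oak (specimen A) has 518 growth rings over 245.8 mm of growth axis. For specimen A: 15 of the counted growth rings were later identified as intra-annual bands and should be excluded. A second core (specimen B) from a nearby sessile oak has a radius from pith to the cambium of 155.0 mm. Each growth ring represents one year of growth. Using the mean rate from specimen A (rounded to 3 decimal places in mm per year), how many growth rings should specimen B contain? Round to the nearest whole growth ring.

Specimen A: true growth ring count = 518 − 15 = 503.
A: Mean rate = 245.8 mm / 503 years ≈ 0.489 mm per year.
B spans 155.0 / 0.489 = 316.97 years ≈ 317 growth rings.

317 growth rings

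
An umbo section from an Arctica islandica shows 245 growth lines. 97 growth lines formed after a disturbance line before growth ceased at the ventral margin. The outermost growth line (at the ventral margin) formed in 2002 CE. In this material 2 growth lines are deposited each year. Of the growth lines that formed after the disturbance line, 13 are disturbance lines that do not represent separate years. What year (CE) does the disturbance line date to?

1960 CE

97 growth lines post-date the disturbance line.
Removing the 13 false growth lines leaves 97 − 13 = 84 true growth lines beyond the disturbance line.
Dividing by 2 growth lines per year: 84 / 2 = 42 years.
The growth line at the ventral margin is 2002 CE, so the disturbance line dates to 2002 − 42 = 1960 CE.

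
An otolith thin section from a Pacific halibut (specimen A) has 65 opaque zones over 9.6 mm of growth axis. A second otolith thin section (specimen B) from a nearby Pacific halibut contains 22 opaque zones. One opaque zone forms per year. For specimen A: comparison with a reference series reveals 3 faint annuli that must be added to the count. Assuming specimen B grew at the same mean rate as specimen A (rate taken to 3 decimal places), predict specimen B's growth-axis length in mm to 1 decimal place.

3.1 mm

Specimen A: true opaque zone count = 65 + 3 = 68.
A: Mean rate = 9.6 mm / 68 years ≈ 0.141 mm/year.
B's length ≈ 0.141 × 22 = 3.1 mm.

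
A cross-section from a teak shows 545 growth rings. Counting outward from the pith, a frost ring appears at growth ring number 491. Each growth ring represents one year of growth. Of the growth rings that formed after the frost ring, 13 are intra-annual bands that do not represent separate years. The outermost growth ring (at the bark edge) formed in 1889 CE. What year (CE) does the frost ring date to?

1848 CE

545 − 491 = 54 growth rings lie beyond the frost ring toward the bark edge.
Removing the 13 false growth rings leaves 54 − 13 = 41 true growth rings beyond the frost ring.
The growth ring at the bark edge is 1889 CE, so the frost ring dates to 1889 − 41 = 1848 CE.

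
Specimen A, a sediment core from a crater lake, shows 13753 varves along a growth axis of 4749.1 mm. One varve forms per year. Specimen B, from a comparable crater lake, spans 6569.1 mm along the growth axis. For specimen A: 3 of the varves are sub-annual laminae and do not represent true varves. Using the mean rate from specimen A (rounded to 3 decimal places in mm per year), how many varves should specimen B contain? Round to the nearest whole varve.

Specimen A: true varve count = 13753 − 3 = 13750.
A: Mean rate = 4749.1 mm / 13750 years ≈ 0.345 mm per year.
B spans 6569.1 / 0.345 = 19040.87 years ≈ 19041 varves.

19041 varves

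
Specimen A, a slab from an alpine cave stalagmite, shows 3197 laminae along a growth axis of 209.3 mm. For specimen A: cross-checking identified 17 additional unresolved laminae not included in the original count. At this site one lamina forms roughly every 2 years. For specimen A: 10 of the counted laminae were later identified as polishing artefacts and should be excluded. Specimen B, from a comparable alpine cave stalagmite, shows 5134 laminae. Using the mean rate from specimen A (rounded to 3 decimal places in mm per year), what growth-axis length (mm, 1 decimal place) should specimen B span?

338.8 mm

Specimen A: correcting the raw count gives 3197 − 10 + 17 = 3204 true laminae.
Specimen A: multiplying by 2 years per lamina: 3204 × 2 = 6408 years.
A: Extension rate ≈ 209.3 / 6408 = 0.033 mm/yr.
Specimen B: at 2 years per lamina, 5134 × 2 = 10268 years. Length of B = 0.033 × 10268 = 338.8 mm.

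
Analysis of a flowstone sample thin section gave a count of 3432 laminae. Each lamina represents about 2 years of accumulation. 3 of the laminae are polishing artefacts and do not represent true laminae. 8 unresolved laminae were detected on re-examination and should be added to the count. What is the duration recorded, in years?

Adjusted count: 3432 − 3 + 8 = 3437 laminae.
3437 laminae at 2 years each span 3437 × 2 = 6874 years.

6874 yr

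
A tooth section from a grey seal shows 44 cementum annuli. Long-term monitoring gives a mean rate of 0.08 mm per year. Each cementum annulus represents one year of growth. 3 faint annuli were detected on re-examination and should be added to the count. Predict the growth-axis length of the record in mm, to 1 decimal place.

True cementum annulus count = 44 + 3 = 47.
Length ≈ 0.08 × 47 = 3.8 mm.

3.8 mm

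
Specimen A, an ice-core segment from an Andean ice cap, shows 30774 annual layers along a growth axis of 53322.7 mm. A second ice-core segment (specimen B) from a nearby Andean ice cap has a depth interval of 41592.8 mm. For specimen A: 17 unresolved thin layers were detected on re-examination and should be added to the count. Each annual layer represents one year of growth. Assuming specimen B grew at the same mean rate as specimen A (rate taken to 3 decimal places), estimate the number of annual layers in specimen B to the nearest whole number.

24014 annual layers

Specimen A: after corrections the count is 30774 + 17 = 30791 annual layers.
A: 53322.7 mm over 30791 years gives 53322.7 / 30791 ≈ 1.732 mm per year.
For B, 41592.8 / 1.732 = 24014.32 years ≈ 24014 annual layers.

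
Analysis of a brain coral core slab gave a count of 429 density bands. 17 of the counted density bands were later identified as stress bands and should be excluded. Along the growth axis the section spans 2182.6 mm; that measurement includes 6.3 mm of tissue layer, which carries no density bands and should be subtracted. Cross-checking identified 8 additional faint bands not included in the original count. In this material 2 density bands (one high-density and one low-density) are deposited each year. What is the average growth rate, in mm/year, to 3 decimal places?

10.363 mm/year

After corrections the count is 429 − 17 + 8 = 420 density bands.
Dividing by 2 density bands per year: 420 / 2 = 210 years.
Removing the 6.3 mm offcut leaves 2182.6 − 6.3 = 2176.3 mm.
Extension rate ≈ 2176.3 / 210 = 10.363 mm/year.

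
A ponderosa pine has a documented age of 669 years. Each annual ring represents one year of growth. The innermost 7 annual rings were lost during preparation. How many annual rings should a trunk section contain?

662 annual rings

One annual ring per year gives 669 annual rings over 669 years.
Subtracting the 7 annual rings not captured gives 669 − 7 = 662 annual rings in the record.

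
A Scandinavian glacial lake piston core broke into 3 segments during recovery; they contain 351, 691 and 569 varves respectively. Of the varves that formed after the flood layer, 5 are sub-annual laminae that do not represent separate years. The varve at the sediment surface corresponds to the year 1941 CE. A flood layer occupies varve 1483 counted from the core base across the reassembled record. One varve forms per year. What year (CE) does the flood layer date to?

Total varves = 351 + 691 + 569 = 1611.
1611 − 1483 = 128 varves lie beyond the flood layer toward the sediment surface.
Excluding 5 false varves: 128 − 5 = 123.
Counting back 123 years from 1941 CE places the flood layer in 1941 − 123 = 1818 CE.

1818 CE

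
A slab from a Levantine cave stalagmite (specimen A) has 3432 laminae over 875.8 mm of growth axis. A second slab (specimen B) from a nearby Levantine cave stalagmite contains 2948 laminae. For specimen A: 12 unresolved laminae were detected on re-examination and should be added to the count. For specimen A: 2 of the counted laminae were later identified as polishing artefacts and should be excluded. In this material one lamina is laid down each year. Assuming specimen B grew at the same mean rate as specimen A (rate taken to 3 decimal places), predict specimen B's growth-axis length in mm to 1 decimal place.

748.8 mm

Specimen A: adjusted count: 3432 − 2 + 12 = 3442 laminae.
A: Mean rate = 875.8 mm / 3442 years ≈ 0.254 mm per year.
B's length ≈ 0.254 × 2948 = 748.8 mm.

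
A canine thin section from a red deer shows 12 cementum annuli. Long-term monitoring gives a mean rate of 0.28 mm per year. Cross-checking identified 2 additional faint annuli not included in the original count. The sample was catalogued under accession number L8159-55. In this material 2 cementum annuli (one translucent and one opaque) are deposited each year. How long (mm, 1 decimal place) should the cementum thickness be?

After corrections the count is 12 + 2 = 14 cementum annuli.
With 2 cementum annuli per year, 14 / 2 = 7 years.
Predicted length = 0.28 mm/year × 7 years = 2.0 mm.

2.0 mm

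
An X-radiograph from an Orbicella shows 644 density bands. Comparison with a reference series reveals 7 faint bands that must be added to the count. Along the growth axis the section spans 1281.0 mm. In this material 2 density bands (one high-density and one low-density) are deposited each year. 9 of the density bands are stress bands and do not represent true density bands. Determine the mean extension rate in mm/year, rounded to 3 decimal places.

After corrections the count is 644 − 9 + 7 = 642 density bands.
642 density bands at 2 per year is 642 / 2 = 321 years.
Mean rate = 1281.0 mm / 321 years ≈ 3.991 mm/year.

3.991 mm/year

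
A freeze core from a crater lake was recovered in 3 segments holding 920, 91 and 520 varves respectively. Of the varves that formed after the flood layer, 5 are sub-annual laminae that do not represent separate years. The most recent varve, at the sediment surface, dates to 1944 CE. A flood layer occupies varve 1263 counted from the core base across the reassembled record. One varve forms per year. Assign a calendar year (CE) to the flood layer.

Total varves = 920 + 91 + 520 = 1531.
1531 − 1263 = 268 varves lie beyond the flood layer toward the sediment surface.
Excluding 5 false varves: 268 − 5 = 263.
1944 − 263 = 1681 CE.

1681 CE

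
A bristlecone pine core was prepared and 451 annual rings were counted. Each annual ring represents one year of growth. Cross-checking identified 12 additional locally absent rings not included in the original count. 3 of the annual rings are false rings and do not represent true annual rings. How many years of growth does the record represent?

True annual ring count = 451 − 3 + 12 = 460.
One annual ring per year makes the duration 460 years.

460 yr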